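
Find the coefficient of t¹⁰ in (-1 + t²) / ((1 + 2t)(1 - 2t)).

The denominator gives the recurrence a_n = 4a_(n−2) for n ≥ 3; the numerator fixes a_0 = -1, a_1 = 0, a_2 = -3.
Iterating: -1, 0, -3, 0, -12, 0, -48, 0, -192, 0, -768, so a_10 = -768.

-768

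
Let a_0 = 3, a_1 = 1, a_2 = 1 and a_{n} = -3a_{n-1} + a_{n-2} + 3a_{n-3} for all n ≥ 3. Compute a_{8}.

-1637

The ordinary generating function has denominator 1 + 3q - q^2 - 3q^3.
Iterating the recurrence: a_0,…,a_{8} = 3, 1, 1, 7, -17, 61, -179, 547, -1637.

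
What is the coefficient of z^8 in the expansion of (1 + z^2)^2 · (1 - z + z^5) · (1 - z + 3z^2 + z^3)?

-2

(1 + z^2)^2 has coefficients 1,0,2,0,1 for degrees 0…4.
(1 - z + z^5) has coefficients 1,-1,0,0,0,1,0,0,0 for degrees 0…8.
Finally multiplying by (1 - z + 3z^2 + z^3), the product of all factors after the first has coefficients 1,-2,4,-2,-1,1,-1,3,1 for degrees 0…8.
[z^8] = 1·1 + 2·(-1) + 1·(-1) = -2.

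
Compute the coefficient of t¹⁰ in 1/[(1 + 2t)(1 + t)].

Partial fractions give a closed form: a_n = (2)·(-2)^n + (-1)·(-1)^n.
At n = 10: a_10 = 2047.

2047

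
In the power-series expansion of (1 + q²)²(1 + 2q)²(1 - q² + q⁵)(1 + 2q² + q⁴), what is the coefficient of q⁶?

10

(1 + q²)² has coefficients 1,0,2,0,1 for degrees 0…4.
(1 + 2q)² has coefficients 1,4,4,0,0,0,0 for degrees 0…6.
Multiplying by (1 - q² + q⁵) gives running coefficients 1,4,3,-4,-4,1,4 for degrees 0…6.
Finally multiplying by (1 + 2q² + q⁴), the product of all factors after the first has coefficients 1,4,5,4,3,-3,-1 for degrees 0…6.
[q⁶] = 1·(-1) + 2·3 + 1·5 = 10.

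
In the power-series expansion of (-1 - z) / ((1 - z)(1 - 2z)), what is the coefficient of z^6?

-190

Partial fractions give a closed form: a_n = (2)·1^n + (-3)·2^n.
At n = 6: a_6 = -190.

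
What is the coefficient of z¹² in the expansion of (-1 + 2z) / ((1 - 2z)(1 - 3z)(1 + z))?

Partial fractions give a closed form: a_n = (-3/4)·3^n + (-1/4)·(-1)^n.
At n = 12: a_12 = -398581.

-398581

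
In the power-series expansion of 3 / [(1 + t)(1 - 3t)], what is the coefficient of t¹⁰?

132861

Partial fractions give a closed form: a_n = (3/4)·(-1)^n + (9/4)·3^n.
At n = 10: a_10 = 132861.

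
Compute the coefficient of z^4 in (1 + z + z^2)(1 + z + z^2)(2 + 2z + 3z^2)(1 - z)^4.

(1 + z + z^2) has coefficients 1,1,1 for degrees 0…2.
(1 + z + z^2) has coefficients 1,1,1,0,0 for degrees 0…4.
Multiplying by (2 + 2z + 3z^2) gives running coefficients 2,4,7,5,3 for degrees 0…4.
Finally multiplying by (1 - z)^4, the product of all factors after the first has coefficients 2,-4,3,-7,11 for degrees 0…4.
[z^4] = 1·11 + 1·(-7) + 1·3 = 7.

7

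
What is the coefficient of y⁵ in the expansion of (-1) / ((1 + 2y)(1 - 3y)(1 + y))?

-84

Partial fractions give a closed form: a_n = (-4/5)·(-2)^n + (-9/20)·3^n + (1/4)·(-1)^n.
At n = 5: a_5 = -84.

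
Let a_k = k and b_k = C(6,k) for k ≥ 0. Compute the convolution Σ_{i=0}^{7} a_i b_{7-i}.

256

This is [x^7] in the product of the two ordinary generating functions.
Σ = 0·0 + 1·1 + 2·6 + 3·15 + 4·20 + 5·15 + 6·6 + 7·1 = 256.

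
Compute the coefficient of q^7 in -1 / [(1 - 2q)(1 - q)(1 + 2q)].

-85

Partial fractions give a closed form: a_n = (-1)·2^n + (1/3)·1^n + (-1/3)·(-2)^n.
At n = 7: a_7 = -85.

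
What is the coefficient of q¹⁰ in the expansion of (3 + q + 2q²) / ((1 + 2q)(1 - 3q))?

127200

The denominator gives the recurrence a_n = a_(n−1) + 6a_(n−2) for n ≥ 3; the numerator fixes a_0 = 3, a_1 = 4, a_2 = 24.
Iterating: 3, 4, 24, 48, 192, 480, 1632, 4512, 14304, 41376, 127200, so a_10 = 127200.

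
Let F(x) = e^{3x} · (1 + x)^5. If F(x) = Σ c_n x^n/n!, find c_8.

The EGF product rule gives c_8 = Σ_{k_1+k_2=8} C(8; k_1,k_2) · ∏ g_i(k_i), where e^{3x} gives (3)^k; (1+x)^5 gives the falling factorial (5)_k.
g_1(k) for k = 0…8: 1, 3, 9, 27, 81, 243, 729, 2187, 6561.
g_2(k) for k = 0…8: 1, 5, 20, 60, 120, 120, 0, 0, 0.
c_8 = Σ_k C(8,k)·g_1(k)·g_2(8−k) = 56·27·120 + 70·81·120 + 56·243·60 + 28·729·20 + 8·2187·5 + 1·6561·1 = 181440 + 680400 + 816480 + 408240 + 87480 + 6561 = 2180601.

2180601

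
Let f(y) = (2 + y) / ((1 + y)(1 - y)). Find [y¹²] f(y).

2

The denominator gives the recurrence a_n = a_(n−2) for n ≥ 3; the numerator fixes a_0 = 2, a_1 = 1, a_2 = 2.
Iterating: 2, 1, 2, 1, 2, 1, 2, 1, 2, 1, 2, 1, 2, so a_12 = 2.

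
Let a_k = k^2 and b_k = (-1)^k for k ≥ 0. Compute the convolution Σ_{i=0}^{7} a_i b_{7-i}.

Write out a_i and b_{7-i} for i = 0,…,7 and sum the products.
Σ = 0·(-1) + 1·1 + 4·(-1) + 9·1 + 16·(-1) + 25·1 + 36·(-1) + 49·1 = 28.

28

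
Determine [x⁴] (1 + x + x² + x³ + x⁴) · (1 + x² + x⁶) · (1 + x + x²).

(1 + x + x² + x³ + x⁴) has coefficients 1,1,1,1,1 for degrees 0…4.
(1 + x² + x⁶) has coefficients 1,0,1,0,0 for degrees 0…4.
Finally multiplying by (1 + x + x²), the product of all factors after the first has coefficients 1,1,2,1,1 for degrees 0…4.
[x⁴] = 1·1 + 1·1 + 1·2 + 1·1 + 1·1 = 6.

6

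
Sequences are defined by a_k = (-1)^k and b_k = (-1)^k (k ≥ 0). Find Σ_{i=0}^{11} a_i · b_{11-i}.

-12

The convolution is the t^11 coefficient of A(t)B(t).
Σ = 1·(-1) − 1·1 + 1·(-1) − 1·1 + 1·(-1) − 1·1 + 1·(-1) − 1·1 + 1·(-1) − 1·1 + 1·(-1) − 1·1 = -12.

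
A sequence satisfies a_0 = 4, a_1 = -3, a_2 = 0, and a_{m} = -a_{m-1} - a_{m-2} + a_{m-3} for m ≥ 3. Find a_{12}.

The ordinary generating function has denominator 1 + y + y^2 - y^3.
Iterating the recurrence: a_0,…,a_{12} = 4, -3, 0, 7, -10, 3, 14, -27, 16, 25, -68, 59, 34.

34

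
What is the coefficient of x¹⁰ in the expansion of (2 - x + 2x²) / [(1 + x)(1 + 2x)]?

The denominator gives the recurrence a_n = −3a_(n−1) − 2a_(n−2) for n ≥ 3; the numerator fixes a_0 = 2, a_1 = -7, a_2 = 19.
Iterating: 2, -7, 19, -43, 91, -187, 379, -763, 1531, -3067, 6139, so a_10 = 6139.

6139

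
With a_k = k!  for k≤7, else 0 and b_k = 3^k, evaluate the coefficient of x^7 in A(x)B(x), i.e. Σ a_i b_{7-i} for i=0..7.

The convolution is the x^7 coefficient of A(x)B(x).
Σ = 1·2187 + 1·729 + 2·243 + 6·81 + 24·27 + 120·9 + 720·3 + 5040·1 = 12816.

12816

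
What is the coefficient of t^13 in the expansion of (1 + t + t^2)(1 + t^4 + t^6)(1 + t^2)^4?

(1 + t + t^2) has coefficients 1,1,1 for degrees 0…2.
(1 + t^4 + t^6) has coefficients 1,0,0,0,1,0,1,0,0,0,0,0,0,0 for degrees 0…13.
Finally multiplying by (1 + t^2)^4, the product of all factors after the first has coefficients 1,0,4,0,7,0,9,0,11,0,10,0,5,0 for degrees 0…13.
[t^13] = 1·0 + 1·5 + 1·0 = 5.

5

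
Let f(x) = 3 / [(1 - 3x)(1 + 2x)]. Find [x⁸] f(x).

Partial fractions give a closed form: a_n = (9/5)·3^n + (6/5)·(-2)^n.
At n = 8: a_8 = 12117.

12117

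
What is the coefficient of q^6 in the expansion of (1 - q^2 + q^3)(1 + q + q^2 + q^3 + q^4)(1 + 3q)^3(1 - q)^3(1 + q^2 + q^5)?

-21

(1 - q^2 + q^3) has coefficients 1,0,-1,1 for degrees 0…3.
(1 + q + q^2 + q^3 + q^4) has coefficients 1,1,1,1,1,0,0 for degrees 0…6.
Multiplying by (1 + 3q)^3 gives running coefficients 1,10,37,64,64,63,54 for degrees 0…6.
Multiplying by (1 - q)^3 gives running coefficients 1,7,10,-18,-27,26,-7 for degrees 0…6.
Finally multiplying by (1 + q^2 + q^5), the product of all factors after the first has coefficients 1,7,11,-11,-17,9,-27 for degrees 0…6.
[q^6] = 1·(-27) − 1·(-17) + 1·(-11) = -21.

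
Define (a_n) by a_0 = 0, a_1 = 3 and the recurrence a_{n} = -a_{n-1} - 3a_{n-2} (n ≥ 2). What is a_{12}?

The ordinary generating function has denominator 1 + x + 3x^2.
Iterating the recurrence: a_0,…,a_{12} = 0, 3, -3, -6, 15, 3, -48, 39, 105, -222, -93, 759, -480.

-480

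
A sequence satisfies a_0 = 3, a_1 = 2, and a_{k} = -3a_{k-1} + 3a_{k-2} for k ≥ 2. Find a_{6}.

The ordinary generating function has denominator 1 + 3y - 3y^2.
Iterating the recurrence: a_0,…,a_{6} = 3, 2, 3, -3, 18, -63, 243.

243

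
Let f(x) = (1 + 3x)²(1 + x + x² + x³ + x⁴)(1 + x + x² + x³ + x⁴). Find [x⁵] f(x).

70

(1 + 3x)² has coefficients 1,6,9 for degrees 0…2.
(1 + x + x² + x³ + x⁴) has coefficients 1,1,1,1,1,0 for degrees 0…5.
Finally multiplying by (1 + x + x² + x³ + x⁴), the product of all factors after the first has coefficients 1,2,3,4,5,4 for degrees 0…5.
[x⁵] = 1·4 + 6·5 + 9·4 = 70.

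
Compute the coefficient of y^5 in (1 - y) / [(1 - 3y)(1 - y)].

The denominator gives the recurrence a_n = 4a_(n−1) − 3a_(n−2) for n ≥ 3; the numerator fixes a_0 = 1, a_1 = 3, a_2 = 9.
Iterating: 1, 3, 9, 27, 81, 243, so a_5 = 243.

243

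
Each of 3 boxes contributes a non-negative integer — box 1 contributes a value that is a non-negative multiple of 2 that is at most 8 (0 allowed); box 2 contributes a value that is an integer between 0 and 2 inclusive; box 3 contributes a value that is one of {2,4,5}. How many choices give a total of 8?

The generating function for the choices is (1 + x^2 + x^4 + x^6 + x^8)·(1 + x + x^2)·(x^2 + x^4 + x^5); the count is [x^8].
(1 + x^2 + x^4 + x^6 + x^8) has coefficients 1,0,1,0,1,0,1,0,1 for degrees 0…8.
(1 + x + x^2) has coefficients 1,1,1,0,0,0,0,0,0 for degrees 0…8.
Finally multiplying by (x^2 + x^4 + x^5), the product of all factors after the first has coefficients 0,0,1,1,2,2,2,1,0 for degrees 0…8.
[x^8] = 1·0 + 1·2 + 1·2 + 1·1 + 1·0 = 5.

5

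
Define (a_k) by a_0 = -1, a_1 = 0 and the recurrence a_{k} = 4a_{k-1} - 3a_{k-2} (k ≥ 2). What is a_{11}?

88572

The ordinary generating function has denominator 1 - 4y + 3y^2.
Iterating the recurrence: a_0,…,a_{11} = -1, 0, 3, 12, 39, 120, 363, 1092, 3279, 9840, 29523, 88572.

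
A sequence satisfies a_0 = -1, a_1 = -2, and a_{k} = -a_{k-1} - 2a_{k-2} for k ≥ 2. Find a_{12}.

The ordinary generating function has denominator 1 + x + 2x^2.
Iterating the recurrence: a_0,…,a_{12} = -1, -2, 4, 0, -8, 8, 8, -24, 8, 40, -56, -24, 136.

136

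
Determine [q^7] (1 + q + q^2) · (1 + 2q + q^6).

(1 + q + q^2) has coefficients 1,1,1 for degrees 0…2.
(1 + 2q + q^6) has coefficients 1,2,0,0,0,0,1,0 for degrees 0…7.
[q^7] = 1·0 + 1·1 + 1·0 = 1.

1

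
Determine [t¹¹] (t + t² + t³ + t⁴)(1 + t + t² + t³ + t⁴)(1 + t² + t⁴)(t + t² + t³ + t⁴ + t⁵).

(t + t² + t³ + t⁴) has coefficients 0,1,1,1,1 for degrees 0…4.
(1 + t + t² + t³ + t⁴) has coefficients 1,1,1,1,1,0,0,0,0,0,0,0 for degrees 0…11.
Multiplying by (1 + t² + t⁴) gives running coefficients 1,1,2,2,3,2,2,1,1,0,0,0 for degrees 0…11.
Finally multiplying by (t + t² + t³ + t⁴ + t⁵), the product of all factors after the first has coefficients 0,1,2,4,6,9,10,11,10,9,6,4 for degrees 0…11.
[t¹¹] = 1·6 + 1·9 + 1·10 + 1·11 = 36.

36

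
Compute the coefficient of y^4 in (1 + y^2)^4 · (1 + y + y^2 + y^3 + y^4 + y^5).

11

(1 + y^2)^4 has coefficients 1,0,4,0,6 for degrees 0…4.
(1 + y + y^2 + y^3 + y^4 + y^5) has coefficients 1,1,1,1,1 for degrees 0…4.
[y^4] = 1·1 + 4·1 + 6·1 = 11.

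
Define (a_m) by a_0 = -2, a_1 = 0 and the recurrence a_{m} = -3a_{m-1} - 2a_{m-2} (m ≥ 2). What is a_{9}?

The ordinary generating function has denominator 1 + 3q + 2q^2.
Iterating the recurrence: a_0,…,a_{9} = -2, 0, 4, -12, 28, -60, 124, -252, 508, -1020.

-1020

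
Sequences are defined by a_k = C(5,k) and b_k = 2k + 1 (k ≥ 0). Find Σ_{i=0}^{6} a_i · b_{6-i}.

This is [x^6] in the product of the two ordinary generating functions.
Σ = 1·13 + 5·11 + 10·9 + 10·7 + 5·5 + 1·3 + 0·1 = 256.

256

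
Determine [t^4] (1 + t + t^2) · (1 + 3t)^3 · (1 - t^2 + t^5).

(1 + t + t^2) has coefficients 1,1,1 for degrees 0…2.
(1 + 3t)^3 has coefficients 1,9,27,27,0 for degrees 0…4.
Finally multiplying by (1 - t^2 + t^5), the product of all factors after the first has coefficients 1,9,26,18,-27 for degrees 0…4.
[t^4] = 1·(-27) + 1·18 + 1·26 = 17.

17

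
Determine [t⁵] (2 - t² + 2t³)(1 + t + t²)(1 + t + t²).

(2 - t² + 2t³) has coefficients 2,0,-1,2 for degrees 0…3.
(1 + t + t²) has coefficients 1,1,1,0,0,0 for degrees 0…5.
Finally multiplying by (1 + t + t²), the product of all factors after the first has coefficients 1,2,3,2,1,0 for degrees 0…5.
[t⁵] = 2·0 − 1·2 + 2·3 = 4.

4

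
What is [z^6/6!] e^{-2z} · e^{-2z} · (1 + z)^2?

-512

The EGF product rule gives c_6 = Σ_{k_1+k_2+k_3=6} C(6; k_1,k_2,k_3) · ∏ g_i(k_i), where e^{-2z} gives (-2)^k; e^{-2z} gives (-2)^k; (1+z)^2 gives the falling factorial (2)_k.
g_1(k) for k = 0…6: 1, -2, 4, -8, 16, -32, 64.
g_2(k) for k = 0…6: 1, -2, 4, -8, 16, -32, 64.
g_3(k) for k = 0…6: 1, 2, 2, 0, 0, 0, 0.
First combine the last two factors: h(k) = Σ_j C(k,j)·g_2(j)·g_3(k−j) for k = 0…6: 1, 0, -2, 4, 0, -32, 160.
c_6 = Σ_k C(6,k)·g_1(k)·h(6−k) = 1·1·160 + 6·(-2)·(-32) + 20·(-8)·4 + 15·16·(-2) + 1·64·1 = 160 + 384 − 640 − 480 + 64 = -512.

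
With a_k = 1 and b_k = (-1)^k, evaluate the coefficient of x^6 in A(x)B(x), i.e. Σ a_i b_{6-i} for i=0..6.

1

This is [x^6] in the product of the two ordinary generating functions.
Σ = 1·1 + 1·(-1) + 1·1 + 1·(-1) + 1·1 + 1·(-1) + 1·1 = 1.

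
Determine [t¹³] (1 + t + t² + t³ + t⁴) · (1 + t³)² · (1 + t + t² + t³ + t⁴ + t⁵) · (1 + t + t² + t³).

29

(1 + t + t² + t³ + t⁴) has coefficients 1,1,1,1,1 for degrees 0…4.
(1 + t³)² has coefficients 1,0,0,2,0,0,1,0,0,0,0,0,0,0 for degrees 0…13.
Multiplying by (1 + t + t² + t³ + t⁴ + t⁵) gives running coefficients 1,1,1,3,3,3,3,3,3,1,1,1,0,0 for degrees 0…13.
Finally multiplying by (1 + t + t² + t³), the product of all factors after the first has coefficients 1,2,3,6,8,10,12,12,12,10,8,6,3,2 for degrees 0…13.
[t¹³] = 1·2 + 1·3 + 1·6 + 1·8 + 1·10 = 29.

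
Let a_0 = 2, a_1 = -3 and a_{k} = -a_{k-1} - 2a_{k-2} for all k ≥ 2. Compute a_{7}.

The ordinary generating function has denominator 1 + q + 2q^2.
Iterating the recurrence: a_0,…,a_{7} = 2, -3, -1, 7, -5, -9, 19, -1.

-1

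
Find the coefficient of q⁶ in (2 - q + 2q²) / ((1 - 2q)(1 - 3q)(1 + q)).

Partial fractions give a closed form: a_n = (-8/3)·2^n + (17/4)·3^n + (5/12)·(-1)^n.
At n = 6: a_6 = 2928.

2928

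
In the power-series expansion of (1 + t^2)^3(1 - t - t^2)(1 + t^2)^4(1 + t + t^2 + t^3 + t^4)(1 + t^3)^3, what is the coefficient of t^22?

(1 + t^2)^3 has coefficients 1,0,3,0,3,0,1 for degrees 0…6.
(1 - t - t^2) has coefficients 1,-1,-1,0,0,0,0,0,0,0,0,0,0,0,0,0,0,0,0,0,0,0,0 for degrees 0…22.
Multiplying by (1 + t^2)^4 gives running coefficients 1,-1,3,-4,2,-6,-2,-4,-3,-1,-1,0,0,0,0,0,0,0,0,0,0,0,0 for degrees 0…22.
Multiplying by (1 + t + t^2 + t^3 + t^4) gives running coefficients 1,0,3,-1,1,-6,-7,-14,-13,-16,-11,-9,-5,-2,-1,0,0,0,0,0,0,0,0 for degrees 0…22.
Finally multiplying by (1 + t^3)^3, the product of all factors after the first has coefficients 1,0,3,2,1,3,-7,-11,-22,-39,-50,-63,-75,-76,-73,-70,-53,-43,-31,-17,-12,-5,-2 for degrees 0…22.
[t^22] = 1·(-2) + 3·(-12) + 3·(-31) + 1·(-53) = -184.

-184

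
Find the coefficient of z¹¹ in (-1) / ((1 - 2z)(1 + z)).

-1365

Partial fractions give a closed form: a_n = (-2/3)·2^n + (-1/3)·(-1)^n.
At n = 11: a_11 = -1365.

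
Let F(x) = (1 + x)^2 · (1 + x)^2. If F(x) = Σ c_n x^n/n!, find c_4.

24

The EGF product rule gives c_4 = Σ_{k_1+k_2=4} C(4; k_1,k_2) · ∏ g_i(k_i), where (1+x)^2 gives the falling factorial (2)_k; (1+x)^2 gives the falling factorial (2)_k.
g_1(k) for k = 0…4: 1, 2, 2, 0, 0.
g_2(k) for k = 0…4: 1, 2, 2, 0, 0.
c_4 = Σ_k C(4,k)·g_1(k)·g_2(4−k) = 6·2·2 = 24.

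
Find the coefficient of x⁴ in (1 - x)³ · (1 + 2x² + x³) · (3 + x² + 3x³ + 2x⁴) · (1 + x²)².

42

(1 - x)³ has coefficients 1,-3,3,-1 for degrees 0…3.
(1 + 2x² + x³) has coefficients 1,0,2,1,0 for degrees 0…4.
Multiplying by (3 + x² + 3x³ + 2x⁴) gives running coefficients 3,0,7,6,4 for degrees 0…4.
Finally multiplying by (1 + x²)², the product of all factors after the first has coefficients 3,0,13,6,21 for degrees 0…4.
[x⁴] = 1·21 − 3·6 + 3·13 − 1·0 = 42.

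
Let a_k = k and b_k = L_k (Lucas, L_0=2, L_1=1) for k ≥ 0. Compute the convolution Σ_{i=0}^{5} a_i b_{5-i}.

Write out a_i and b_{5-i} for i = 0,…,5 and sum the products.
Σ = 0·11 + 1·7 + 2·4 + 3·3 + 4·1 + 5·2 = 38.

38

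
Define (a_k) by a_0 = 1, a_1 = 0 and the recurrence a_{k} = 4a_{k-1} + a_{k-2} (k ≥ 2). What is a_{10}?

98209

The ordinary generating function has denominator 1 - 4y - y^2.
Iterating the recurrence: a_0,…,a_{10} = 1, 0, 1, 4, 17, 72, 305, 1292, 5473, 23184, 98209.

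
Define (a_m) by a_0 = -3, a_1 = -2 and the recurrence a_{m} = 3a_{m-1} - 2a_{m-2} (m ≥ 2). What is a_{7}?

124

The ordinary generating function has denominator 1 - 3y + 2y^2.
Iterating the recurrence: a_0,…,a_{7} = -3, -2, 0, 4, 12, 28, 60, 124.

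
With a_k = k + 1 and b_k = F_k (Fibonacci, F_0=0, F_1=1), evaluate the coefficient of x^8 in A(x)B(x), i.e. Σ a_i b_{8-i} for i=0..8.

Write out a_i and b_{8-i} for i = 0,…,8 and sum the products.
Σ = 1·21 + 2·13 + 3·8 + 4·5 + 5·3 + 6·2 + 7·1 + 8·1 + 9·0 = 133.

133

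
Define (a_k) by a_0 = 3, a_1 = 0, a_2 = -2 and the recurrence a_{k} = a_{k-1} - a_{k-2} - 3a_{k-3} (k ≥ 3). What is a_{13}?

2376

The ordinary generating function has denominator 1 - t + t^2 + 3t^3.
Iterating the recurrence: a_0,…,a_{13} = 3, 0, -2, -11, -9, 8, 50, 69, -5, -224, -426, -187, 911, 2376.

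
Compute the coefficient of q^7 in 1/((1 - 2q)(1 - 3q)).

6305

The denominator gives the recurrence a_n = 5a_(n−1) − 6a_(n−2) for n ≥ 2; the numerator fixes a_0 = 1, a_1 = 5.
Iterating: 1, 5, 19, 65, 211, 665, 2059, 6305, so a_7 = 6305.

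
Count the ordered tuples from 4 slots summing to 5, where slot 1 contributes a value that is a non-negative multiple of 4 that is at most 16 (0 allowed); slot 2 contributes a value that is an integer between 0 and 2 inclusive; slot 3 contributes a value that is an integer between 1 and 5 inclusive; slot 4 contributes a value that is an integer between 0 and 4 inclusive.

The generating function for the choices is (1 + q⁴ + q⁸ + q¹² + q¹⁶)·(1 + q + q²)·(q + q² + q³ + q⁴ + q⁵)·(1 + q + q² + q³ + q⁴); the count is [q⁵].
(1 + q⁴ + q⁸ + q¹² + q¹⁶) has coefficients 1,0,0,0,1,0 for degrees 0…5.
(1 + q + q²) has coefficients 1,1,1,0,0,0 for degrees 0…5.
Multiplying by (q + q² + q³ + q⁴ + q⁵) gives running coefficients 0,1,2,3,3,3 for degrees 0…5.
Finally multiplying by (1 + q + q² + q³ + q⁴), the product of all factors after the first has coefficients 0,1,3,6,9,12 for degrees 0…5.
[q⁵] = 1·12 + 1·1 = 13.

13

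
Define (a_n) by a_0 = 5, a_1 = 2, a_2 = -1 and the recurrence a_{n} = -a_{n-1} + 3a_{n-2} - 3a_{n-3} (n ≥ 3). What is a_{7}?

-98

The ordinary generating function has denominator 1 + q - 3q^2 + 3q^3.
Iterating the recurrence: a_0,…,a_{7} = 5, 2, -1, -8, -1, -20, 41, -98.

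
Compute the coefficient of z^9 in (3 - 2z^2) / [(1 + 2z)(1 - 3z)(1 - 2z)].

Partial fractions give a closed form: a_n = (1/2)·(-2)^n + (5)·3^n + (-5/2)·2^n.
At n = 9: a_9 = 96879.

96879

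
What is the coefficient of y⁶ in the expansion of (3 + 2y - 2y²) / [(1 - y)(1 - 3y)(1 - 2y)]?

10405

Partial fractions give a closed form: a_n = (3/2)·1^n + (31/2)·3^n + (-14)·2^n.
At n = 6: a_6 = 10405.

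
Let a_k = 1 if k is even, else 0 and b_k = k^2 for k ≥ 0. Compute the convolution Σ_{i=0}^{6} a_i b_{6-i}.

The convolution is the t^6 coefficient of A(t)B(t).
Σ = 1·36 + 0·25 + 1·16 + 0·9 + 1·4 + 0·1 + 1·0 = 56.

56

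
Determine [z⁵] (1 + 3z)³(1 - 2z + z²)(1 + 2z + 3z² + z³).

(1 + 3z)³ has coefficients 1,9,27,27 for degrees 0…3.
(1 - 2z + z²) has coefficients 1,-2,1,0,0,0 for degrees 0…5.
Finally multiplying by (1 + 2z + 3z² + z³), the product of all factors after the first has coefficients 1,0,0,-3,1,1 for degrees 0…5.
[z⁵] = 1·1 + 9·1 + 27·(-3) + 27·0 = -71.

-71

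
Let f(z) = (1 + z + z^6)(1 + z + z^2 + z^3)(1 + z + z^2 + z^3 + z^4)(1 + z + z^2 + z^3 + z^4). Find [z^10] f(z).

(1 + z + z^6) has coefficients 1,1,0,0,0,0,1 for degrees 0…6.
(1 + z + z^2 + z^3) has coefficients 1,1,1,1,0,0,0,0,0,0,0 for degrees 0…10.
Multiplying by (1 + z + z^2 + z^3 + z^4) gives running coefficients 1,2,3,4,4,3,2,1,0,0,0 for degrees 0…10.
Finally multiplying by (1 + z + z^2 + z^3 + z^4), the product of all factors after the first has coefficients 1,3,6,10,14,16,16,14,10,6,3 for degrees 0…10.
[z^10] = 1·3 + 1·6 + 1·14 = 23.

23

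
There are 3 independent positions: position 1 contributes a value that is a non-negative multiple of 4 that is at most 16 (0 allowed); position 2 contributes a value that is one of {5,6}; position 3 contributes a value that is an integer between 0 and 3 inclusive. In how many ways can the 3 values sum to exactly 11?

2

The generating function for the choices is (1 + z^4 + z^8 + z^12 + z^16)·(z^5 + z^6)·(1 + z + z^2 + z^3); the count is [z^11].
(1 + z^4 + z^8 + z^12 + z^16) has coefficients 1,0,0,0,1,0,0,0,1,0,0,0 for degrees 0…11.
(z^5 + z^6) has coefficients 0,0,0,0,0,1,1,0,0,0,0,0 for degrees 0…11.
Finally multiplying by (1 + z + z^2 + z^3), the product of all factors after the first has coefficients 0,0,0,0,0,1,2,2,2,1,0,0 for degrees 0…11.
[z^11] = 1·0 + 1·2 + 1·0 = 2.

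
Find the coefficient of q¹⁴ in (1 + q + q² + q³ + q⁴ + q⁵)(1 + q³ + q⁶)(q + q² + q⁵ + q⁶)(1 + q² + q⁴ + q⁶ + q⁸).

29

(1 + q + q² + q³ + q⁴ + q⁵) has coefficients 1,1,1,1,1,1 for degrees 0…5.
(1 + q³ + q⁶) has coefficients 1,0,0,1,0,0,1,0,0,0,0,0,0,0,0 for degrees 0…14.
Multiplying by (q + q² + q⁵ + q⁶) gives running coefficients 0,1,1,0,1,2,1,1,2,1,0,1,1,0,0 for degrees 0…14.
Finally multiplying by (1 + q² + q⁴ + q⁶ + q⁸), the product of all factors after the first has coefficients 0,1,1,1,2,3,3,4,5,5,5,5,5,5,4 for degrees 0…14.
[q¹⁴] = 1·4 + 1·5 + 1·5 + 1·5 + 1·5 + 1·5 = 29.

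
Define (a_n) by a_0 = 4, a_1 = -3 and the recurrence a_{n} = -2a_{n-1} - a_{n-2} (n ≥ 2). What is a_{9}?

The ordinary generating function has denominator 1 + 2x + x^2.
Iterating the recurrence: a_0,…,a_{9} = 4, -3, 2, -1, 0, 1, -2, 3, -4, 5.

5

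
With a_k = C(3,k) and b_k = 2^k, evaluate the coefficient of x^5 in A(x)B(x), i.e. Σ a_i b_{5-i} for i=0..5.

The convolution is the x^5 coefficient of A(x)B(x).
Σ = 1·32 + 3·16 + 3·8 + 1·4 + 0·2 + 0·1 = 108.

108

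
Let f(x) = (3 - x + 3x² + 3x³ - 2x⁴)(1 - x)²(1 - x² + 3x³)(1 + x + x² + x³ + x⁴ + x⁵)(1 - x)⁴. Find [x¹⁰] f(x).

157

(3 - x + 3x² + 3x³ - 2x⁴) has coefficients 3,-1,3,3,-2 for degrees 0…4.
(1 - x)² has coefficients 1,-2,1,0,0,0,0,0,0,0,0 for degrees 0…10.
Multiplying by (1 - x² + 3x³) gives running coefficients 1,-2,0,5,-7,3,0,0,0,0,0 for degrees 0…10.
Multiplying by (1 + x + x² + x³ + x⁴ + x⁵) gives running coefficients 1,-1,-1,4,-3,0,-1,1,1,-4,3 for degrees 0…10.
Finally multiplying by (1 - x)⁴, the product of all factors after the first has coefficients 1,-5,9,-2,-20,39,-36,21,-12,2,20 for degrees 0…10.
[x¹⁰] = 3·20 − 1·2 + 3·(-12) + 3·21 − 2·(-36) = 157.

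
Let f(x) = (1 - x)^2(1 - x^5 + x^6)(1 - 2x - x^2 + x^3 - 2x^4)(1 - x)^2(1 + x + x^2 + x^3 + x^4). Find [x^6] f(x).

(1 - x)^2 has coefficients 1,-2,1 for degrees 0…2.
(1 - x^5 + x^6) has coefficients 1,0,0,0,0,-1,1 for degrees 0…6.
Multiplying by (1 - 2x - x^2 + x^3 - 2x^4) gives running coefficients 1,-2,-1,1,-2,-1,3 for degrees 0…6.
Multiplying by (1 - x)^2 gives running coefficients 1,-4,4,1,-5,4,3 for degrees 0…6.
Finally multiplying by (1 + x + x^2 + x^3 + x^4), the product of all factors after the first has coefficients 1,-3,1,2,-3,0,7 for degrees 0…6.
[x^6] = 1·7 − 2·0 + 1·(-3) = 4.

4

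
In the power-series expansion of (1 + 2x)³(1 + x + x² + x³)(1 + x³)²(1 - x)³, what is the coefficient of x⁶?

-20

(1 + 2x)³ has coefficients 1,6,12,8 for degrees 0…3.
(1 + x + x² + x³) has coefficients 1,1,1,1,0,0,0 for degrees 0…6.
Multiplying by (1 + x³)² gives running coefficients 1,1,1,3,2,2,3 for degrees 0…6.
Finally multiplying by (1 - x)³, the product of all factors after the first has coefficients 1,-2,1,2,-5,4,0 for degrees 0…6.
[x⁶] = 1·0 + 6·4 + 12·(-5) + 8·2 = -20.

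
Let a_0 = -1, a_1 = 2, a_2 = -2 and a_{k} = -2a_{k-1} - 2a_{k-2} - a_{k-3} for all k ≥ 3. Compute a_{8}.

-2

The ordinary generating function has denominator 1 + 2t + 2t^2 + t^3.
Iterating the recurrence: a_0,…,a_{8} = -1, 2, -2, 1, 0, 0, -1, 2, -2.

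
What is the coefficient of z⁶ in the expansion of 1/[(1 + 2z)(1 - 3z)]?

Partial fractions give a closed form: a_n = (2/5)·(-2)^n + (3/5)·3^n.
At n = 6: a_6 = 463.

463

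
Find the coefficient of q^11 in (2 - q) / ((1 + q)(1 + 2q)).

-10237

Partial fractions give a closed form: a_n = (-3)·(-1)^n + (5)·(-2)^n.
At n = 11: a_11 = -10237.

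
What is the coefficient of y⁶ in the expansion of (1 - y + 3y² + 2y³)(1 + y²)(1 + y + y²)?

5

(1 - y + 3y² + 2y³) has coefficients 1,-1,3,2 for degrees 0…3.
(1 + y²) has coefficients 1,0,1,0,0,0,0 for degrees 0…6.
Finally multiplying by (1 + y + y²), the product of all factors after the first has coefficients 1,1,2,1,1,0,0 for degrees 0…6.
[y⁶] = 1·0 − 1·0 + 3·1 + 2·1 = 5.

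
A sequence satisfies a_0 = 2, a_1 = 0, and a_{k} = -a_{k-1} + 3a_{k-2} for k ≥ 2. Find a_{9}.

-1302

The ordinary generating function has denominator 1 + y - 3y^2.
Iterating the recurrence: a_0,…,a_{9} = 2, 0, 6, -6, 24, -42, 114, -240, 582, -1302.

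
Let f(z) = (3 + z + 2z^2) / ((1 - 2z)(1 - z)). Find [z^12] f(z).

32762

The denominator gives the recurrence a_n = 3a_(n−1) − 2a_(n−2) for n ≥ 3; the numerator fixes a_0 = 3, a_1 = 10, a_2 = 26.
Iterating: 3, 10, 26, 58, 122, 250, 506, 1018, 2042, 4090, 8186, 16378, 32762, so a_12 = 32762.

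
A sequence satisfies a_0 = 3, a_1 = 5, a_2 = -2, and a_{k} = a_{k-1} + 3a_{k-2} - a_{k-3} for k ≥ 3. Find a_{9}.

453

The ordinary generating function has denominator 1 - y - 3y^2 + y^3.
Iterating the recurrence: a_0,…,a_{9} = 3, 5, -2, 10, -1, 31, 18, 112, 135, 453.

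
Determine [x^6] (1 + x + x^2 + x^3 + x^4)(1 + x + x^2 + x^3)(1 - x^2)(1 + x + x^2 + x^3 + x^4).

(1 + x + x^2 + x^3 + x^4) has coefficients 1,1,1,1,1 for degrees 0…4.
(1 + x + x^2 + x^3) has coefficients 1,1,1,1,0,0,0 for degrees 0…6.
Multiplying by (1 - x^2) gives running coefficients 1,1,0,0,-1,-1,0 for degrees 0…6.
Finally multiplying by (1 + x + x^2 + x^3 + x^4), the product of all factors after the first has coefficients 1,2,2,2,1,-1,-2 for degrees 0…6.
[x^6] = 1·(-2) + 1·(-1) + 1·1 + 1·2 + 1·2 = 2.

2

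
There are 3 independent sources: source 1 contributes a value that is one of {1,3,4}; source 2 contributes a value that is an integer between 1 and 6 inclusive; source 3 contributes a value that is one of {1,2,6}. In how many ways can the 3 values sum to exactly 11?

6

The generating function for the choices is (x + x^3 + x^4)·(x + x^2 + x^3 + x^4 + x^5 + x^6)·(x + x^2 + x^6); the count is [x^11].
(x + x^3 + x^4) has coefficients 0,1,0,1,1 for degrees 0…4.
(x + x^2 + x^3 + x^4 + x^5 + x^6) has coefficients 0,1,1,1,1,1,1,0,0,0,0,0 for degrees 0…11.
Finally multiplying by (x + x^2 + x^6), the product of all factors after the first has coefficients 0,0,1,2,2,2,2,3,2,1,1,1 for degrees 0…11.
[x^11] = 1·1 + 1·2 + 1·3 = 6.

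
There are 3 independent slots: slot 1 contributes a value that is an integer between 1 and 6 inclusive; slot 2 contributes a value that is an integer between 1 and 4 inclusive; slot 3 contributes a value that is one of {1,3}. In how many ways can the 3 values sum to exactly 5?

The generating function for the choices is (x + x² + x³ + x⁴ + x⁵ + x⁶)·(x + x² + x³ + x⁴)·(x + x³); the count is [x⁵].
(x + x² + x³ + x⁴ + x⁵ + x⁶) has coefficients 0,1,1,1,1,1 for degrees 0…5.
(x + x² + x³ + x⁴) has coefficients 0,1,1,1,1,0 for degrees 0…5.
Finally multiplying by (x + x³), the product of all factors after the first has coefficients 0,0,1,1,2,2 for degrees 0…5.
[x⁵] = 1·2 + 1·1 + 1·1 + 1·0 + 1·0 = 4.

4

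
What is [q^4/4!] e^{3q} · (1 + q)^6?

The EGF product rule gives c_4 = Σ_{k_1+k_2=4} C(4; k_1,k_2) · ∏ g_i(k_i), where e^{3q} gives (3)^k; (1+q)^6 gives the falling factorial (6)_k.
g_1(k) for k = 0…4: 1, 3, 9, 27, 81.
g_2(k) for k = 0…4: 1, 6, 30, 120, 360.
c_4 = Σ_k C(4,k)·g_1(k)·g_2(4−k) = 1·1·360 + 4·3·120 + 6·9·30 + 4·27·6 + 1·81·1 = 360 + 1440 + 1620 + 648 + 81 = 4149.

4149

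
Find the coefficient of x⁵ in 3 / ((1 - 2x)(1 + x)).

63

The denominator gives the recurrence a_n = a_(n−1) + 2a_(n−2) for n ≥ 2; the numerator fixes a_0 = 3, a_1 = 3.
Iterating: 3, 3, 9, 15, 33, 63, so a_5 = 63.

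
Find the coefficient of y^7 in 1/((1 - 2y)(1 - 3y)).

The denominator gives the recurrence a_n = 5a_(n−1) − 6a_(n−2) for n ≥ 2; the numerator fixes a_0 = 1, a_1 = 5.
Iterating: 1, 5, 19, 65, 211, 665, 2059, 6305, so a_7 = 6305.

6305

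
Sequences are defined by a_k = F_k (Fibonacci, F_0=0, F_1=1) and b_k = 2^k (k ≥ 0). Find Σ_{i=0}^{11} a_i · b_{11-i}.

Write out a_i and b_{11-i} for i = 0,…,11 and sum the products.
Σ = 0·2048 + 1·1024 + 1·512 + 2·256 + 3·128 + 5·64 + 8·32 + 13·16 + 21·8 + 34·4 + 55·2 + 89·1 = 3719.

3719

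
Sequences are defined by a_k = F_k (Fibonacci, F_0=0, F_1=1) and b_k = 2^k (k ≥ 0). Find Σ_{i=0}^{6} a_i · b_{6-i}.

94

The convolution is the t^6 coefficient of A(t)B(t).
Σ = 0·64 + 1·32 + 1·16 + 2·8 + 3·4 + 5·2 + 8·1 = 94.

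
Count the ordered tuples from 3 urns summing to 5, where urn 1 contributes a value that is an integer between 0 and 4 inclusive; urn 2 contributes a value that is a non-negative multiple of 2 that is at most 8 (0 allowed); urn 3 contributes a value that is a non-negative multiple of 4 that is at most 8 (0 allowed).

The generating function for the choices is (1 + z + z² + z³ + z⁴)·(1 + z² + z⁴ + z⁶ + z⁸)·(1 + z⁴ + z⁸); the count is [z⁵].
(1 + z + z² + z³ + z⁴) has coefficients 1,1,1,1,1 for degrees 0…4.
(1 + z² + z⁴ + z⁶ + z⁸) has coefficients 1,0,1,0,1,0 for degrees 0…5.
Finally multiplying by (1 + z⁴ + z⁸), the product of all factors after the first has coefficients 1,0,1,0,2,0 for degrees 0…5.
[z⁵] = 1·0 + 1·2 + 1·0 + 1·1 + 1·0 = 3.

3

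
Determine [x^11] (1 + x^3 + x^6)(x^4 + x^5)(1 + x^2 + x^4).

2

(1 + x^3 + x^6) has coefficients 1,0,0,1,0,0,1 for degrees 0…6.
(x^4 + x^5) has coefficients 0,0,0,0,1,1,0,0,0,0,0,0 for degrees 0…11.
Finally multiplying by (1 + x^2 + x^4), the product of all factors after the first has coefficients 0,0,0,0,1,1,1,1,1,1,0,0 for degrees 0…11.
[x^11] = 1·0 + 1·1 + 1·1 = 2.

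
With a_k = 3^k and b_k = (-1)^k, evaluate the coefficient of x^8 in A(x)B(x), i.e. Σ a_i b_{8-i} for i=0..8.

Write out a_i and b_{8-i} for i = 0,…,8 and sum the products.
Σ = 1·1 + 3·(-1) + 9·1 + 27·(-1) + 81·1 + 243·(-1) + 729·1 + 2187·(-1) + 6561·1 = 4921.

4921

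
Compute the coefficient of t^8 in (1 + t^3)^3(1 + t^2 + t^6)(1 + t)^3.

(1 + t^3)^3 has coefficients 1,0,0,3,0,0,3,0,0 for degrees 0…8.
(1 + t^2 + t^6) has coefficients 1,0,1,0,0,0,1,0,0 for degrees 0…8.
Finally multiplying by (1 + t)^3, the product of all factors after the first has coefficients 1,3,4,4,3,1,1,3,3 for degrees 0…8.
[t^8] = 1·3 + 3·1 + 3·4 = 18.

18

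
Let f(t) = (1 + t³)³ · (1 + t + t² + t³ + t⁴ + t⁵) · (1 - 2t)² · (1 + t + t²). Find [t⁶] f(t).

(1 + t³)³ has coefficients 1,0,0,3,0,0,3 for degrees 0…6.
(1 + t + t² + t³ + t⁴ + t⁵) has coefficients 1,1,1,1,1,1,0 for degrees 0…6.
Multiplying by (1 - 2t)² gives running coefficients 1,-3,1,1,1,1,0 for degrees 0…6.
Finally multiplying by (1 + t + t²), the product of all factors after the first has coefficients 1,-2,-1,-1,3,3,2 for degrees 0…6.
[t⁶] = 1·2 + 3·(-1) + 3·1 = 2.

2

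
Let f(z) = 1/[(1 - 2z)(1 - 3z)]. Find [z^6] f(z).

2059

Partial fractions give a closed form: a_n = (-2)·2^n + (3)·3^n.
At n = 6: a_6 = 2059.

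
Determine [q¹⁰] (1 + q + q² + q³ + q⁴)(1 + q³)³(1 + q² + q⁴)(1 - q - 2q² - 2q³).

-52

(1 + q + q² + q³ + q⁴) has coefficients 1,1,1,1,1 for degrees 0…4.
(1 + q³)³ has coefficients 1,0,0,3,0,0,3,0,0,1,0 for degrees 0…10.
Multiplying by (1 + q² + q⁴) gives running coefficients 1,0,1,3,1,3,3,3,3,1,3 for degrees 0…10.
Finally multiplying by (1 - q - 2q² - 2q³), the product of all factors after the first has coefficients 1,-1,-1,0,-4,-6,-8,-8,-12,-14,-10 for degrees 0…10.
[q¹⁰] = 1·(-10) + 1·(-14) + 1·(-12) + 1·(-8) + 1·(-8) = -52.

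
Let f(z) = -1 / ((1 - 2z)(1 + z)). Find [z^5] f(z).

-21

The denominator gives the recurrence a_n = a_(n−1) + 2a_(n−2) for n ≥ 2; the numerator fixes a_0 = -1, a_1 = -1.
Iterating: -1, -1, -3, -5, -11, -21, so a_5 = -21.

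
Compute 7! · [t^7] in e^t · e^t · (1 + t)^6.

The EGF product rule gives c_7 = Σ_{k_1+k_2+k_3=7} C(7; k_1,k_2,k_3) · ∏ g_i(k_i), where e^t gives (1)^k; e^t gives (1)^k; (1+t)^6 gives the falling factorial (6)_k.
g_1(k) for k = 0…7: 1, 1, 1, 1, 1, 1, 1, 1.
g_2(k) for k = 0…7: 1, 1, 1, 1, 1, 1, 1, 1.
g_3(k) for k = 0…7: 1, 6, 30, 120, 360, 720, 720, 0.
First combine the last two factors: h(k) = Σ_j C(k,j)·g_2(j)·g_3(k−j) for k = 0…7: 1, 7, 43, 229, 1045, 4051, 13327, 37633.
c_7 = Σ_k C(7,k)·g_1(k)·h(7−k) = 1·1·37633 + 7·1·13327 + 21·1·4051 + 35·1·1045 + 35·1·229 + 21·1·43 + 7·1·7 + 1·1·1 = 37633 + 93289 + 85071 + 36575 + 8015 + 903 + 49 + 1 = 261536.

261536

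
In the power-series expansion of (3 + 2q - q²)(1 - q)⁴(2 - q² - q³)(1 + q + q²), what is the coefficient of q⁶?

(3 + 2q - q²) has coefficients 3,2,-1 for degrees 0…2.
(1 - q)⁴ has coefficients 1,-4,6,-4,1,0,0 for degrees 0…6.
Multiplying by (2 - q² - q³) gives running coefficients 2,-8,11,-5,0,-2,3 for degrees 0…6.
Finally multiplying by (1 + q + q²), the product of all factors after the first has coefficients 2,-6,5,-2,6,-7,1 for degrees 0…6.
[q⁶] = 3·1 + 2·(-7) − 1·6 = -17.

-17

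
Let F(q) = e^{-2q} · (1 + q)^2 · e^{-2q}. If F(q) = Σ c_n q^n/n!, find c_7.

-2048

The EGF product rule gives c_7 = Σ_{k_1+k_2+k_3=7} C(7; k_1,k_2,k_3) · ∏ g_i(k_i), where e^{-2q} gives (-2)^k; (1+q)^2 gives the falling factorial (2)_k; e^{-2q} gives (-2)^k.
g_1(k) for k = 0…7: 1, -2, 4, -8, 16, -32, 64, -128.
g_2(k) for k = 0…7: 1, 2, 2, 0, 0, 0, 0, 0.
g_3(k) for k = 0…7: 1, -2, 4, -8, 16, -32, 64, -128.
First combine the last two factors: h(k) = Σ_j C(k,j)·g_2(j)·g_3(k−j) for k = 0…7: 1, 0, -2, 4, 0, -32, 160, -576.
c_7 = Σ_k C(7,k)·g_1(k)·h(7−k) = 1·1·(-576) + 7·(-2)·160 + 21·4·(-32) + 35·16·4 + 21·(-32)·(-2) + 1·(-128)·1 = −576 − 2240 − 2688 + 2240 + 1344 − 128 = -2048.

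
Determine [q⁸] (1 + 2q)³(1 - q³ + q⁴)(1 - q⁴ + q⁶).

17

(1 + 2q)³ has coefficients 1,6,12,8 for degrees 0…3.
(1 - q³ + q⁴) has coefficients 1,0,0,-1,1,0,0,0,0 for degrees 0…8.
Finally multiplying by (1 - q⁴ + q⁶), the product of all factors after the first has coefficients 1,0,0,-1,0,0,1,1,-1 for degrees 0…8.
[q⁸] = 1·(-1) + 6·1 + 12·1 + 8·0 = 17.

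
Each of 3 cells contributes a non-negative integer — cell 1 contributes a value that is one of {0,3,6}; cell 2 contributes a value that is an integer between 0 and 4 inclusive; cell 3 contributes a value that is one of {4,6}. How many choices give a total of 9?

3

The generating function for the choices is (1 + x^3 + x^6)·(1 + x + x^2 + x^3 + x^4)·(x^4 + x^6); the count is [x^9].
(1 + x^3 + x^6) has coefficients 1,0,0,1,0,0,1 for degrees 0…6.
(1 + x + x^2 + x^3 + x^4) has coefficients 1,1,1,1,1,0,0,0,0,0 for degrees 0…9.
Finally multiplying by (x^4 + x^6), the product of all factors after the first has coefficients 0,0,0,0,1,1,2,2,2,1 for degrees 0…9.
[x^9] = 1·1 + 1·2 + 1·0 = 3.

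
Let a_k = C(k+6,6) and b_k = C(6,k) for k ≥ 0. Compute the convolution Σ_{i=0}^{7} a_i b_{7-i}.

This is [x^7] in the product of the two ordinary generating functions.
Σ = 1·0 + 7·1 + 28·6 + 84·15 + 210·20 + 462·15 + 924·6 + 1716·1 = 19825.

19825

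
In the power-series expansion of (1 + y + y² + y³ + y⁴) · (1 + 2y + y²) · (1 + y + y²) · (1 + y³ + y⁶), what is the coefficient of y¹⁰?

16

(1 + y + y² + y³ + y⁴) has coefficients 1,1,1,1,1 for degrees 0…4.
(1 + 2y + y²) has coefficients 1,2,1,0,0,0,0,0,0,0,0 for degrees 0…10.
Multiplying by (1 + y + y²) gives running coefficients 1,3,4,3,1,0,0,0,0,0,0 for degrees 0…10.
Finally multiplying by (1 + y³ + y⁶), the product of all factors after the first has coefficients 1,3,4,4,4,4,4,4,4,3,1 for degrees 0…10.
[y¹⁰] = 1·1 + 1·3 + 1·4 + 1·4 + 1·4 = 16.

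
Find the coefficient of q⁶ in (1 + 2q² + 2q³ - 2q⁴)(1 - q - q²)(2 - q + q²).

(1 + 2q² + 2q³ - 2q⁴) has coefficients 1,0,2,2,-2 for degrees 0…4.
(1 - q - q²) has coefficients 1,-1,-1,0,0,0,0 for degrees 0…6.
Finally multiplying by (2 - q + q²), the product of all factors after the first has coefficients 2,-3,0,0,-1,0,0 for degrees 0…6.
[q⁶] = 1·0 + 2·(-1) + 2·0 − 2·0 = -2.

-2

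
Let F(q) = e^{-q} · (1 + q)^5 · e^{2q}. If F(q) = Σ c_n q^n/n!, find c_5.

1546

The EGF product rule gives c_5 = Σ_{k_1+k_2+k_3=5} C(5; k_1,k_2,k_3) · ∏ g_i(k_i), where e^{-q} gives (-1)^k; (1+q)^5 gives the falling factorial (5)_k; e^{2q} gives (2)^k.
g_1(k) for k = 0…5: 1, -1, 1, -1, 1, -1.
g_2(k) for k = 0…5: 1, 5, 20, 60, 120, 120.
g_3(k) for k = 0…5: 1, 2, 4, 8, 16, 32.
First combine the last two factors: h(k) = Σ_j C(k,j)·g_2(j)·g_3(k−j) for k = 0…5: 1, 7, 44, 248, 1256, 5752.
c_5 = Σ_k C(5,k)·g_1(k)·h(5−k) = 1·1·5752 + 5·(-1)·1256 + 10·1·248 + 10·(-1)·44 + 5·1·7 + 1·(-1)·1 = 5752 − 6280 + 2480 − 440 + 35 − 1 = 1546.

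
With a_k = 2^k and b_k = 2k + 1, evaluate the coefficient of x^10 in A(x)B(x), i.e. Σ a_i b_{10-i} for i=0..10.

6119

Write out a_i and b_{10-i} for i = 0,…,10 and sum the products.
Σ = 1·21 + 2·19 + 4·17 + 8·15 + 16·13 + 32·11 + 64·9 + 128·7 + 256·5 + 512·3 + 1024·1 = 6119.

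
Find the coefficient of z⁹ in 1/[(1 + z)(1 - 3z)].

14762

The denominator gives the recurrence a_n = 2a_(n−1) + 3a_(n−2) for n ≥ 2; the numerator fixes a_0 = 1, a_1 = 2.
Iterating: 1, 2, 7, 20, 61, 182, 547, 1640, 4921, 14762, so a_9 = 14762.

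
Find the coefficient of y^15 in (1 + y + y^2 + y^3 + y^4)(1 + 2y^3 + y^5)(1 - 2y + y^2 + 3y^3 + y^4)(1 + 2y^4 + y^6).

28

(1 + y + y^2 + y^3 + y^4) has coefficients 1,1,1,1,1 for degrees 0…4.
(1 + 2y^3 + y^5) has coefficients 1,0,0,2,0,1,0,0,0,0,0,0,0,0,0,0 for degrees 0…15.
Multiplying by (1 - 2y + y^2 + 3y^3 + y^4) gives running coefficients 1,-2,1,5,-3,3,4,3,3,1,0,0,0,0,0,0 for degrees 0…15.
Finally multiplying by (1 + 2y^4 + y^6), the product of all factors after the first has coefficients 1,-2,1,5,-1,-1,7,11,-2,12,5,9,10,5,3,1 for degrees 0…15.
[y^15] = 1·1 + 1·3 + 1·5 + 1·10 + 1·9 = 28.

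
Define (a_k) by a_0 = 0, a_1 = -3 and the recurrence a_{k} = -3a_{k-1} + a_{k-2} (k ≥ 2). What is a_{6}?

The ordinary generating function has denominator 1 + 3t - t^2.
Iterating the recurrence: a_0,…,a_{6} = 0, -3, 9, -30, 99, -327, 1080.

1080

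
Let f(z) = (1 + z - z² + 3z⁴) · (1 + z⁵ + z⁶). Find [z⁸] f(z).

-1

(1 + z - z² + 3z⁴) has coefficients 1,1,-1,0,3 for degrees 0…4.
(1 + z⁵ + z⁶) has coefficients 1,0,0,0,0,1,1,0,0 for degrees 0…8.
[z⁸] = 1·0 + 1·0 − 1·1 + 3·0 = -1.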